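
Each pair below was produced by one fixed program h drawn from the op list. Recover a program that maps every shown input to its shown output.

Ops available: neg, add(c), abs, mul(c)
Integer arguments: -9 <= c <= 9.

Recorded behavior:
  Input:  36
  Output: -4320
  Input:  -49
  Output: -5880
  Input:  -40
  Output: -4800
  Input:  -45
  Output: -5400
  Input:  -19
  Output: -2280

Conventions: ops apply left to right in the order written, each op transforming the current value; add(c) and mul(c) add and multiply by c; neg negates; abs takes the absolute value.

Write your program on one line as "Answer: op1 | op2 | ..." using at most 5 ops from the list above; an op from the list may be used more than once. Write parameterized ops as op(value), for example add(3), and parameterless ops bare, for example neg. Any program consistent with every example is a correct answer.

mul(5) | mul(8) | mul(3) | abs | neg

Check, running the answer program on each example:
  36 -> 180 -> 1440 -> 4320 -> 4320 -> -4320
  -49 -> -245 -> -1960 -> -5880 -> 5880 -> -5880
  -40 -> -200 -> -1600 -> -4800 -> 4800 -> -4800
  -45 -> -225 -> -1800 -> -5400 -> 5400 -> -5400
  -19 -> -95 -> -760 -> -2280 -> 2280 -> -2280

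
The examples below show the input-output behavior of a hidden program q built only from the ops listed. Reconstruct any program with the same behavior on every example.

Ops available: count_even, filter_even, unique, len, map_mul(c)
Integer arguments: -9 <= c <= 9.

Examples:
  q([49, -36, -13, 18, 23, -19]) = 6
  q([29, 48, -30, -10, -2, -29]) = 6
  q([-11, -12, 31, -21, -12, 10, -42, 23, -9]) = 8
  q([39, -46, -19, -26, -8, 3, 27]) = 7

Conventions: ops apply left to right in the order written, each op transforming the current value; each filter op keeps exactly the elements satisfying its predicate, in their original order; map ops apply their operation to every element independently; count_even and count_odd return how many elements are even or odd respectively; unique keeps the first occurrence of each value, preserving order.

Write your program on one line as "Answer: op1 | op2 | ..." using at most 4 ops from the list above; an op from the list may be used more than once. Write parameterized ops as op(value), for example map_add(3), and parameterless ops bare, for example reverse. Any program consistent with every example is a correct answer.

map_mul(9) | map_mul(-5) | unique | len

Check, running the answer program on each example:
  [49, -36, -13, 18, 23, -19] -> [441, -324, -117, 162, 207, -171] -> [-2205, 1620, 585, -810, -1035, 855] -> [-2205, 1620, 585, -810, -1035, 855] -> 6
  [29, 48, -30, -10, -2, -29] -> [261, 432, -270, -90, -18, -261] -> [-1305, -2160, 1350, 450, 90, 1305] -> [-1305, -2160, 1350, 450, 90, 1305] -> 6
  [-11, -12, 31, -21, -12, 10, -42, 23, -9] -> [-99, -108, 279, -189, -108, 90, -378, 207, -81] -> [495, 540, -1395, 945, 540, -450, 1890, -1035, 405] -> [495, 540, -1395, 945, -450, 1890, -1035, 405] -> 8
  [39, -46, -19, -26, -8, 3, 27] -> [351, -414, -171, -234, -72, 27, 243] -> [-1755, 2070, 855, 1170, 360, -135, -1215] -> [-1755, 2070, 855, 1170, 360, -135, -1215] -> 7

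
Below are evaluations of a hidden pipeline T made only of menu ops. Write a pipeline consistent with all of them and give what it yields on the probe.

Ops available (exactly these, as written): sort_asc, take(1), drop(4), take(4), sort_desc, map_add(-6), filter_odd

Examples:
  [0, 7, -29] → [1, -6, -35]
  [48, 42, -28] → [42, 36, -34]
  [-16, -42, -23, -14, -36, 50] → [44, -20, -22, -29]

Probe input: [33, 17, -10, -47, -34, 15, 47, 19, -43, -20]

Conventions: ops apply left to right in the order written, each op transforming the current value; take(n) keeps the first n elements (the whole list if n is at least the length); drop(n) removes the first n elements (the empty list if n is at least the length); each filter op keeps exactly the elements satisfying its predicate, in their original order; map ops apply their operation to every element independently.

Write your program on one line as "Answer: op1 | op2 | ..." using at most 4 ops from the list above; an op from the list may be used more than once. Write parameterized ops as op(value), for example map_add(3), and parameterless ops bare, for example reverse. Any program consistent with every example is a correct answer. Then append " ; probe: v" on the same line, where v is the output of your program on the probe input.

sort_desc | take(4) | map_add(-6) ; probe: [41, 27, 13, 11]

Check, running the answer program on each example:
  [0, 7, -29] -> [7, 0, -29] -> [7, 0, -29] -> [1, -6, -35]
  [48, 42, -28] -> [48, 42, -28] -> [48, 42, -28] -> [42, 36, -34]
  [-16, -42, -23, -14, -36, 50] -> [50, -14, -16, -23, -36, -42] -> [50, -14, -16, -23] -> [44, -20, -22, -29]
  probe: [33, 17, -10, -47, -34, 15, 47, 19, -43, -20] -> [47, 33, 19, 17, 15, -10, -20, -34, -43, -47] -> [47, 33, 19, 17] -> [41, 27, 13, 11]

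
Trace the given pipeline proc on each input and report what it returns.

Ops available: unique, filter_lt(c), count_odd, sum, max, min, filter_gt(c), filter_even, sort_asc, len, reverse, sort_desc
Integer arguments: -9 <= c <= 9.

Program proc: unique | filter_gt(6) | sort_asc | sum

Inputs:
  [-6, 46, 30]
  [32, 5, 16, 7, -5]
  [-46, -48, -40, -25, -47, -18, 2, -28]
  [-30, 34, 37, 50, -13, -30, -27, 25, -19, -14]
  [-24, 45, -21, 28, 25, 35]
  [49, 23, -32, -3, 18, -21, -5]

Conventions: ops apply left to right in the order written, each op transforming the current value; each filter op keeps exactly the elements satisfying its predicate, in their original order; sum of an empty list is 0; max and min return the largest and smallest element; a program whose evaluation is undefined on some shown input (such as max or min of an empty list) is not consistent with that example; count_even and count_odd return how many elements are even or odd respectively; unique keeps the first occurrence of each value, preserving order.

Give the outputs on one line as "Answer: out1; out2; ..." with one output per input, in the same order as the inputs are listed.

Execution, op by op:
  [-6, 46, 30] -> [-6, 46, 30] -> [46, 30] -> [30, 46] -> 76
  [32, 5, 16, 7, -5] -> [32, 5, 16, 7, -5] -> [32, 16, 7] -> [7, 16, 32] -> 55
  [-46, -48, -40, -25, -47, -18, 2, -28] -> [-46, -48, -40, -25, -47, -18, 2, -28] -> [] -> [] -> 0
  [-30, 34, 37, 50, -13, -30, -27, 25, -19, -14] -> [-30, 34, 37, 50, -13, -27, 25, -19, -14] -> [34, 37, 50, 25] -> [25, 34, 37, 50] -> 146
  [-24, 45, -21, 28, 25, 35] -> [-24, 45, -21, 28, 25, 35] -> [45, 28, 25, 35] -> [25, 28, 35, 45] -> 133
  [49, 23, -32, -3, 18, -21, -5] -> [49, 23, -32, -3, 18, -21, -5] -> [49, 23, 18] -> [18, 23, 49] -> 90

76; 55; 0; 146; 133; 90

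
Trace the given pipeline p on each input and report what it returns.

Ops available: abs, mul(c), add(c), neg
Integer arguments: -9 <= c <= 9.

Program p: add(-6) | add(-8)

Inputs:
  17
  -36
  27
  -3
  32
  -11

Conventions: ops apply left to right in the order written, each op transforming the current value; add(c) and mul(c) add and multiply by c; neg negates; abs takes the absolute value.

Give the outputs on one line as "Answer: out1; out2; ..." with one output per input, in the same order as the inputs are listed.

3; -50; 13; -17; 18; -25

Execution, op by op:
  17 -> 11 -> 3
  -36 -> -42 -> -50
  27 -> 21 -> 13
  -3 -> -9 -> -17
  32 -> 26 -> 18
  -11 -> -17 -> -25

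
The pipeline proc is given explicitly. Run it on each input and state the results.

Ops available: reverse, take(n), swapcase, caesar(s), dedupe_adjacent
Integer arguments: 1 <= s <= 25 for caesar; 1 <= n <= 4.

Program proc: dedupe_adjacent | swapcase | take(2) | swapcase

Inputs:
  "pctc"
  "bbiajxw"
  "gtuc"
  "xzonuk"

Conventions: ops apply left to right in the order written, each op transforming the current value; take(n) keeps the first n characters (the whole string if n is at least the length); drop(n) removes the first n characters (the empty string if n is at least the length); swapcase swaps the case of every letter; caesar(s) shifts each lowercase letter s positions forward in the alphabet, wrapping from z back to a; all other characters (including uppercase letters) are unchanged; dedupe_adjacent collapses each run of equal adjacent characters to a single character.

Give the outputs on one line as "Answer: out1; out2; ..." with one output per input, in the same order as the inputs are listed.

"pc"; "bi"; "gt"; "xz"

Execution, op by op:
  "pctc" -> "pctc" -> "PCTC" -> "PC" -> "pc"
  "bbiajxw" -> "biajxw" -> "BIAJXW" -> "BI" -> "bi"
  "gtuc" -> "gtuc" -> "GTUC" -> "GT" -> "gt"
  "xzonuk" -> "xzonuk" -> "XZONUK" -> "XZ" -> "xz"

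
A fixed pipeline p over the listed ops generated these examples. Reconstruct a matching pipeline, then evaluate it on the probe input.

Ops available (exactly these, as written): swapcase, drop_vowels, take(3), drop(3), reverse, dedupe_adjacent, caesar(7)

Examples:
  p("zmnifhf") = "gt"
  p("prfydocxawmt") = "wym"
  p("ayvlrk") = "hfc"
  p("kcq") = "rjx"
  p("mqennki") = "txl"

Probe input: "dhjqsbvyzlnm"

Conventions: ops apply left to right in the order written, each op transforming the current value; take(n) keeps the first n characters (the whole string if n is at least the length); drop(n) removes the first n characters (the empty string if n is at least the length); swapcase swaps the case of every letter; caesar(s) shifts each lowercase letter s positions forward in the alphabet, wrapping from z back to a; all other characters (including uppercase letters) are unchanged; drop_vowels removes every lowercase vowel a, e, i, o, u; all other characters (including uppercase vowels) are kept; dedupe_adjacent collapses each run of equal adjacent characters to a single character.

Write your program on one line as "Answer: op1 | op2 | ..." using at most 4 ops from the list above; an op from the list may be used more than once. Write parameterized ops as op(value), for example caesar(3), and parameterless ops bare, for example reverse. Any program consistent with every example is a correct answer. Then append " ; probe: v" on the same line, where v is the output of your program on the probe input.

take(3) | caesar(7) | drop_vowels ; probe: "kq"

Check, running the answer program on each example:
  "zmnifhf" -> "zmn" -> "gtu" -> "gt"
  "prfydocxawmt" -> "prf" -> "wym" -> "wym"
  "ayvlrk" -> "ayv" -> "hfc" -> "hfc"
  "kcq" -> "kcq" -> "rjx" -> "rjx"
  "mqennki" -> "mqe" -> "txl" -> "txl"
  probe: "dhjqsbvyzlnm" -> "dhj" -> "koq" -> "kq"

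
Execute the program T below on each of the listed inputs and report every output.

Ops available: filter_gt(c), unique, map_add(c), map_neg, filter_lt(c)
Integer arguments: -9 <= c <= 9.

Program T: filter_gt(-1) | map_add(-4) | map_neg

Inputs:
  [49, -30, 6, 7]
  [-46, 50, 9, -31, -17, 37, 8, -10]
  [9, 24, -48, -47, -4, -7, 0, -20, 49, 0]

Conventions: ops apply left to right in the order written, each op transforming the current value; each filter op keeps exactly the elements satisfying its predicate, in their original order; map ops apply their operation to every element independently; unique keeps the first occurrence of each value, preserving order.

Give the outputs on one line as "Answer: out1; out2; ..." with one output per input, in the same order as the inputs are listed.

[-45, -2, -3]; [-46, -5, -33, -4]; [-5, -20, 4, -45, 4]

Execution, op by op:
  [49, -30, 6, 7] -> [49, 6, 7] -> [45, 2, 3] -> [-45, -2, -3]
  [-46, 50, 9, -31, -17, 37, 8, -10] -> [50, 9, 37, 8] -> [46, 5, 33, 4] -> [-46, -5, -33, -4]
  [9, 24, -48, -47, -4, -7, 0, -20, 49, 0] -> [9, 24, 0, 49, 0] -> [5, 20, -4, 45, -4] -> [-5, -20, 4, -45, 4]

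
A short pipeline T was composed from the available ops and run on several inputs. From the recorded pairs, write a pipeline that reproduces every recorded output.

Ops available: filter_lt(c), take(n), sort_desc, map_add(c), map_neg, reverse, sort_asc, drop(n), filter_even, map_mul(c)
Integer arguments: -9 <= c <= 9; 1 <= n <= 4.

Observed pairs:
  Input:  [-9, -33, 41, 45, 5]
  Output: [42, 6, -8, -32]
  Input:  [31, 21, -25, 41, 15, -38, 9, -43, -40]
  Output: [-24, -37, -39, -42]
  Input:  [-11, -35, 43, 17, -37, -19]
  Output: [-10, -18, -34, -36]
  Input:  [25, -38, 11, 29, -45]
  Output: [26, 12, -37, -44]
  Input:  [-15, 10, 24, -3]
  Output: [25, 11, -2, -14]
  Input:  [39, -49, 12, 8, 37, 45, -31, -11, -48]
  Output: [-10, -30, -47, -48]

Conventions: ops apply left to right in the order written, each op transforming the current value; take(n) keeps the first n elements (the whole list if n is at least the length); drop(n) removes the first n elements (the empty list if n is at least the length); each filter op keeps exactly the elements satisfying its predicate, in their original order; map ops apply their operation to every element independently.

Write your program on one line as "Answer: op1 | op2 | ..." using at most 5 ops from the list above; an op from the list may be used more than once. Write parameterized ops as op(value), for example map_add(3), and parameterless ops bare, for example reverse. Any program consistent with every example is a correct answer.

sort_asc | map_add(-6) | take(4) | map_add(7) | reverse

Check, running the answer program on each example:
  [-9, -33, 41, 45, 5] -> [-33, -9, 5, 41, 45] -> [-39, -15, -1, 35, 39] -> [-39, -15, -1, 35] -> [-32, -8, 6, 42] -> [42, 6, -8, -32]
  [31, 21, -25, 41, 15, -38, 9, -43, -40] -> [-43, -40, -38, -25, 9, 15, 21, 31, 41] -> [-49, -46, -44, -31, 3, 9, 15, 25, 35] -> [-49, -46, -44, -31] -> [-42, -39, -37, -24] -> [-24, -37, -39, -42]
  [-11, -35, 43, 17, -37, -19] -> [-37, -35, -19, -11, 17, 43] -> [-43, -41, -25, -17, 11, 37] -> [-43, -41, -25, -17] -> [-36, -34, -18, -10] -> [-10, -18, -34, -36]
  [25, -38, 11, 29, -45] -> [-45, -38, 11, 25, 29] -> [-51, -44, 5, 19, 23] -> [-51, -44, 5, 19] -> [-44, -37, 12, 26] -> [26, 12, -37, -44]
  [-15, 10, 24, -3] -> [-15, -3, 10, 24] -> [-21, -9, 4, 18] -> [-21, -9, 4, 18] -> [-14, -2, 11, 25] -> [25, 11, -2, -14]
  [39, -49, 12, 8, 37, 45, -31, -11, -48] -> [-49, -48, -31, -11, 8, 12, 37, 39, 45] -> [-55, -54, -37, -17, 2, 6, 31, 33, 39] -> [-55, -54, -37, -17] -> [-48, -47, -30, -10] -> [-10, -30, -47, -48]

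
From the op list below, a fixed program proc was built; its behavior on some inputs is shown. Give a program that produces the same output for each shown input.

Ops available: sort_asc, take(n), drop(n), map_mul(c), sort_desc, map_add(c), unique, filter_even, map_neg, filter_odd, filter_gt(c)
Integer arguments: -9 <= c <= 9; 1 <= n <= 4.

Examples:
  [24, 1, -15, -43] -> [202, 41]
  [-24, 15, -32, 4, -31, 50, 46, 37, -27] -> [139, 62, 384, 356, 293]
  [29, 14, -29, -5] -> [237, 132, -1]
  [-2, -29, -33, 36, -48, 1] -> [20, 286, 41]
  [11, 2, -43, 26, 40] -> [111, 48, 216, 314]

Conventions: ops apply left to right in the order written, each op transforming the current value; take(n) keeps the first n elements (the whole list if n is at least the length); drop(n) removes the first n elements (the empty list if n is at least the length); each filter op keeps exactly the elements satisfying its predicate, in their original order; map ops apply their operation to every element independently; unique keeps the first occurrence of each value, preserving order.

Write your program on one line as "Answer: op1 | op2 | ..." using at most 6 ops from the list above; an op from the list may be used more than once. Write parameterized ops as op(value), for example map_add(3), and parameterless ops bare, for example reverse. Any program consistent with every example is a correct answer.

map_add(5) | map_neg | map_mul(-7) | filter_gt(-4) | map_add(-1)

Check, running the answer program on each example:
  [24, 1, -15, -43] -> [29, 6, -10, -38] -> [-29, -6, 10, 38] -> [203, 42, -70, -266] -> [203, 42] -> [202, 41]
  [-24, 15, -32, 4, -31, 50, 46, 37, -27] -> [-19, 20, -27, 9, -26, 55, 51, 42, -22] -> [19, -20, 27, -9, 26, -55, -51, -42, 22] -> [-133, 140, -189, 63, -182, 385, 357, 294, -154] -> [140, 63, 385, 357, 294] -> [139, 62, 384, 356, 293]
  [29, 14, -29, -5] -> [34, 19, -24, 0] -> [-34, -19, 24, 0] -> [238, 133, -168, 0] -> [238, 133, 0] -> [237, 132, -1]
  [-2, -29, -33, 36, -48, 1] -> [3, -24, -28, 41, -43, 6] -> [-3, 24, 28, -41, 43, -6] -> [21, -168, -196, 287, -301, 42] -> [21, 287, 42] -> [20, 286, 41]
  [11, 2, -43, 26, 40] -> [16, 7, -38, 31, 45] -> [-16, -7, 38, -31, -45] -> [112, 49, -266, 217, 315] -> [112, 49, 217, 315] -> [111, 48, 216, 314]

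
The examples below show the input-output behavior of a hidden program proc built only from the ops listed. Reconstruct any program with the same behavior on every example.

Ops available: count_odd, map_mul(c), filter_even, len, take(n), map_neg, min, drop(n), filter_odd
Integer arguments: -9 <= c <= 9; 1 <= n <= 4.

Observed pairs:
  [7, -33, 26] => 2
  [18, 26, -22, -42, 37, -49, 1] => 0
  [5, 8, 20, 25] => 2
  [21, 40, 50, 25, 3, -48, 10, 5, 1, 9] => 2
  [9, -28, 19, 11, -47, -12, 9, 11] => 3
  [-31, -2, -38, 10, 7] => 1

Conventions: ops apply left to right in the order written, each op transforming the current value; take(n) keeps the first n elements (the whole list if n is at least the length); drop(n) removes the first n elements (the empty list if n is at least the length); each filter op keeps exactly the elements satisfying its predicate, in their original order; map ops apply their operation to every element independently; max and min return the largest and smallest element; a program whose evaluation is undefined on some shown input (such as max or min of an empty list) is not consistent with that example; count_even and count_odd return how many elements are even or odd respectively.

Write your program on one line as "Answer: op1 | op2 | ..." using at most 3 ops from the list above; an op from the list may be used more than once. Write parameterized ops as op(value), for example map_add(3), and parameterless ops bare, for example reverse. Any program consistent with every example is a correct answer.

map_neg | take(4) | count_odd

Check, running the answer program on each example:
  [7, -33, 26] -> [-7, 33, -26] -> [-7, 33, -26] -> 2
  [18, 26, -22, -42, 37, -49, 1] -> [-18, -26, 22, 42, -37, 49, -1] -> [-18, -26, 22, 42] -> 0
  [5, 8, 20, 25] -> [-5, -8, -20, -25] -> [-5, -8, -20, -25] -> 2
  [21, 40, 50, 25, 3, -48, 10, 5, 1, 9] -> [-21, -40, -50, -25, -3, 48, -10, -5, -1, -9] -> [-21, -40, -50, -25] -> 2
  [9, -28, 19, 11, -47, -12, 9, 11] -> [-9, 28, -19, -11, 47, 12, -9, -11] -> [-9, 28, -19, -11] -> 3
  [-31, -2, -38, 10, 7] -> [31, 2, 38, -10, -7] -> [31, 2, 38, -10] -> 1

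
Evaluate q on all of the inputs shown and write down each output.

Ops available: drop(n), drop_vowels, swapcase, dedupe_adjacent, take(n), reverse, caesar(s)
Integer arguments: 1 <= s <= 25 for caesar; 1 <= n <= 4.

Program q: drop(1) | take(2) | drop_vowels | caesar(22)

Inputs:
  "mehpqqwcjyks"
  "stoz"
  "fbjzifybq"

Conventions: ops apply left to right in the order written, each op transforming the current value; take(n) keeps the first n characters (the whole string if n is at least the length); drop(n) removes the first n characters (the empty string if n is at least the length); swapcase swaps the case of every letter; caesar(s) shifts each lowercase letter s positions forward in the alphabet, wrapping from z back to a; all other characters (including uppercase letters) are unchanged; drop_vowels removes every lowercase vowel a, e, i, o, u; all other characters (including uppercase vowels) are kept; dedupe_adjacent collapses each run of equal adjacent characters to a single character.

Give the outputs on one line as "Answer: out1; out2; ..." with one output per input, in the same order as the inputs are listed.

"d"; "p"; "xf"

Execution, op by op:
  "mehpqqwcjyks" -> "ehpqqwcjyks" -> "eh" -> "h" -> "d"
  "stoz" -> "toz" -> "to" -> "t" -> "p"
  "fbjzifybq" -> "bjzifybq" -> "bj" -> "bj" -> "xf"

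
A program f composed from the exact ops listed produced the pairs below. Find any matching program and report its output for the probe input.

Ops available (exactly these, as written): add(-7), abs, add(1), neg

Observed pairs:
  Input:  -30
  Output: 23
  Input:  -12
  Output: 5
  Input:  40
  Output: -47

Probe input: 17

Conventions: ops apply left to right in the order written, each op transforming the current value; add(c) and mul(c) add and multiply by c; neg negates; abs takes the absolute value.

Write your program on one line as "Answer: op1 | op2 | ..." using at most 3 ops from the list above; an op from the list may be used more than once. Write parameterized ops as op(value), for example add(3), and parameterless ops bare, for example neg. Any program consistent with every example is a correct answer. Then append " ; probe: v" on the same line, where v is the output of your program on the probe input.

neg | add(-7) ; probe: -24

Check, running the answer program on each example:
  -30 -> 30 -> 23
  -12 -> 12 -> 5
  40 -> -40 -> -47
  probe: 17 -> -17 -> -24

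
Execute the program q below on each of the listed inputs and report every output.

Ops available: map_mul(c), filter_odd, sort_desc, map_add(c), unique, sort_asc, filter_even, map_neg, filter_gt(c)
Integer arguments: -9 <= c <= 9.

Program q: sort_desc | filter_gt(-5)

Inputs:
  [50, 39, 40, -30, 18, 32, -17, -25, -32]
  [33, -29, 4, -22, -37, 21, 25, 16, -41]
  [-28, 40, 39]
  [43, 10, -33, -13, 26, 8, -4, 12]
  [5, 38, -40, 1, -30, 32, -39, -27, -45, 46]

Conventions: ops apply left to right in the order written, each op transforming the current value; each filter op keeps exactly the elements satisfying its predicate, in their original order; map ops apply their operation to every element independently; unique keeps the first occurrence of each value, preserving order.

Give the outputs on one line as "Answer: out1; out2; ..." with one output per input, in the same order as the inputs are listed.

[50, 40, 39, 32, 18]; [33, 25, 21, 16, 4]; [40, 39]; [43, 26, 12, 10, 8, -4]; [46, 38, 32, 5, 1]

Execution, op by op:
  [50, 39, 40, -30, 18, 32, -17, -25, -32] -> [50, 40, 39, 32, 18, -17, -25, -30, -32] -> [50, 40, 39, 32, 18]
  [33, -29, 4, -22, -37, 21, 25, 16, -41] -> [33, 25, 21, 16, 4, -22, -29, -37, -41] -> [33, 25, 21, 16, 4]
  [-28, 40, 39] -> [40, 39, -28] -> [40, 39]
  [43, 10, -33, -13, 26, 8, -4, 12] -> [43, 26, 12, 10, 8, -4, -13, -33] -> [43, 26, 12, 10, 8, -4]
  [5, 38, -40, 1, -30, 32, -39, -27, -45, 46] -> [46, 38, 32, 5, 1, -27, -30, -39, -40, -45] -> [46, 38, 32, 5, 1]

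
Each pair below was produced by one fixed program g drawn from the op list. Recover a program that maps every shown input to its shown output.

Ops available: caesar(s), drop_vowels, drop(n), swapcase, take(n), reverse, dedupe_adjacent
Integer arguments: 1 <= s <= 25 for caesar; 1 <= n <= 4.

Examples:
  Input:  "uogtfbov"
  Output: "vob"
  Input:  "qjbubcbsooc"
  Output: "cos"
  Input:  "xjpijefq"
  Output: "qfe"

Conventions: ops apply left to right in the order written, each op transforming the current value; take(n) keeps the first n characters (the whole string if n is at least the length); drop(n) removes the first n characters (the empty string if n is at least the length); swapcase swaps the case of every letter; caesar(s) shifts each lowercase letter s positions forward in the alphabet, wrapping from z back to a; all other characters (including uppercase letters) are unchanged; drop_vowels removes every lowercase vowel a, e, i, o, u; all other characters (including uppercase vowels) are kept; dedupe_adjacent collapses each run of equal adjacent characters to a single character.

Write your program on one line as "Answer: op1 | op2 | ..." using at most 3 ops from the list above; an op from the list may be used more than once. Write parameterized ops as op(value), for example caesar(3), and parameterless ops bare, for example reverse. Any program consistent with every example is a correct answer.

reverse | dedupe_adjacent | take(3)

Check, running the answer program on each example:
  "uogtfbov" -> "vobftgou" -> "vobftgou" -> "vob"
  "qjbubcbsooc" -> "coosbcbubjq" -> "cosbcbubjq" -> "cos"
  "xjpijefq" -> "qfejipjx" -> "qfejipjx" -> "qfe"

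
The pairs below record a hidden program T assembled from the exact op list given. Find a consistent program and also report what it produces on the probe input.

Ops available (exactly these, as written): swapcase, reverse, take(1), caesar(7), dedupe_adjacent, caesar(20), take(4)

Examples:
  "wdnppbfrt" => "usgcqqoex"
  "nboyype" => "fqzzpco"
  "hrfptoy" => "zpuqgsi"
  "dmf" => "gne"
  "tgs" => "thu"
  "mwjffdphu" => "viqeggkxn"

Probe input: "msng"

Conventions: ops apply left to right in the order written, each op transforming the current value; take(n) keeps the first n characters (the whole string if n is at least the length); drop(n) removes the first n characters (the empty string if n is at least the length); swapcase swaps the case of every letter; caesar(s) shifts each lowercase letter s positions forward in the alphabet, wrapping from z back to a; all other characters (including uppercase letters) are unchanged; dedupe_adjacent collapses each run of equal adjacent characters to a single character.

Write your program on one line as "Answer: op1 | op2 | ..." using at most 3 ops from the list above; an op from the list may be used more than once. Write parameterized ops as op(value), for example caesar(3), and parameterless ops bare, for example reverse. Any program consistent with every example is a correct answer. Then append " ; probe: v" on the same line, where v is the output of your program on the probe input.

reverse | caesar(20) | caesar(7) ; probe: "hotn"

Check, running the answer program on each example:
  "wdnppbfrt" -> "trfbppndw" -> "nlzvjjhxq" -> "usgcqqoex"
  "nboyype" -> "epyyobn" -> "yjssivh" -> "fqzzpco"
  "hrfptoy" -> "yotpfrh" -> "sinjzlb" -> "zpuqgsi"
  "dmf" -> "fmd" -> "zgx" -> "gne"
  "tgs" -> "sgt" -> "man" -> "thu"
  "mwjffdphu" -> "uhpdffjwm" -> "objxzzdqg" -> "viqeggkxn"
  probe: "msng" -> "gnsm" -> "ahmg" -> "hotn"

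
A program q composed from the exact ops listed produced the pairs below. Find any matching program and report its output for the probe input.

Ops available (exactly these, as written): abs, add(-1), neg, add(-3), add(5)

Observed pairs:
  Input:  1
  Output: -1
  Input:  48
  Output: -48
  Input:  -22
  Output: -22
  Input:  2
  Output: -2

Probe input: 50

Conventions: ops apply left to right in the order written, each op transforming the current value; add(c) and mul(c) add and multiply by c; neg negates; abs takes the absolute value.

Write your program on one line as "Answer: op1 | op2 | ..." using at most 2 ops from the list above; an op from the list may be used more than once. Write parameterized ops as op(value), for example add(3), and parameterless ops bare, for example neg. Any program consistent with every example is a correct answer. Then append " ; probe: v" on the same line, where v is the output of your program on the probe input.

abs | neg ; probe: -50

Check, running the answer program on each example:
  1 -> 1 -> -1
  48 -> 48 -> -48
  -22 -> 22 -> -22
  2 -> 2 -> -2
  probe: 50 -> 50 -> -50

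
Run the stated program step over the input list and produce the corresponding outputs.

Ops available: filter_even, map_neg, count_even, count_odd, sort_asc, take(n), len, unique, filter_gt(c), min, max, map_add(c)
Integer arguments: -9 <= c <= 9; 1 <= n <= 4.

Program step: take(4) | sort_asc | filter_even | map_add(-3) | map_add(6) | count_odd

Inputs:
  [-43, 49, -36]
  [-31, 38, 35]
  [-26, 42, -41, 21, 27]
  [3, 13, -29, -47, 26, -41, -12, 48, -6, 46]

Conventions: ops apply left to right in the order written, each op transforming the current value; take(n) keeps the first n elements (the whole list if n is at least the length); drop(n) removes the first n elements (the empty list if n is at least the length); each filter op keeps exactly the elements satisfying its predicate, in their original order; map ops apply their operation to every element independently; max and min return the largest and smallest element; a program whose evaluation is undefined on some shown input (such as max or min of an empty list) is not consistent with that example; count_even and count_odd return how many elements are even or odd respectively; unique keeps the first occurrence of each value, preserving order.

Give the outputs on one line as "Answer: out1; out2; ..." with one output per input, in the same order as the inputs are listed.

1; 1; 2; 0

Execution, op by op:
  [-43, 49, -36] -> [-43, 49, -36] -> [-43, -36, 49] -> [-36] -> [-39] -> [-33] -> 1
  [-31, 38, 35] -> [-31, 38, 35] -> [-31, 35, 38] -> [38] -> [35] -> [41] -> 1
  [-26, 42, -41, 21, 27] -> [-26, 42, -41, 21] -> [-41, -26, 21, 42] -> [-26, 42] -> [-29, 39] -> [-23, 45] -> 2
  [3, 13, -29, -47, 26, -41, -12, 48, -6, 46] -> [3, 13, -29, -47] -> [-47, -29, 3, 13] -> [] -> [] -> [] -> 0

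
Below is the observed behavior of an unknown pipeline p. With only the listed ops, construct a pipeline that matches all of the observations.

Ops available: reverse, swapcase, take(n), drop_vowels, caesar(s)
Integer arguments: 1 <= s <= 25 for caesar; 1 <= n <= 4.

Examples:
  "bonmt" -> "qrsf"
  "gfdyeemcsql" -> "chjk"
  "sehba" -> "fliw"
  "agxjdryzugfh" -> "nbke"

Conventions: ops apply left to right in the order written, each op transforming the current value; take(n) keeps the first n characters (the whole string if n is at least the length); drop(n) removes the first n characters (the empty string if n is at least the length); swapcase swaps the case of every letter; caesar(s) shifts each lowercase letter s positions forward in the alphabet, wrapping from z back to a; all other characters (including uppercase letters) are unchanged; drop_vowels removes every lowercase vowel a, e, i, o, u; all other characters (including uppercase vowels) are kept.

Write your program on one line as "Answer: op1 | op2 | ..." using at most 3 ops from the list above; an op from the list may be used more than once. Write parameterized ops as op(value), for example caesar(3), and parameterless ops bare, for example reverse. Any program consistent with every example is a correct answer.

take(4) | reverse | caesar(4)

Check, running the answer program on each example:
  "bonmt" -> "bonm" -> "mnob" -> "qrsf"
  "gfdyeemcsql" -> "gfdy" -> "ydfg" -> "chjk"
  "sehba" -> "sehb" -> "bhes" -> "fliw"
  "agxjdryzugfh" -> "agxj" -> "jxga" -> "nbke"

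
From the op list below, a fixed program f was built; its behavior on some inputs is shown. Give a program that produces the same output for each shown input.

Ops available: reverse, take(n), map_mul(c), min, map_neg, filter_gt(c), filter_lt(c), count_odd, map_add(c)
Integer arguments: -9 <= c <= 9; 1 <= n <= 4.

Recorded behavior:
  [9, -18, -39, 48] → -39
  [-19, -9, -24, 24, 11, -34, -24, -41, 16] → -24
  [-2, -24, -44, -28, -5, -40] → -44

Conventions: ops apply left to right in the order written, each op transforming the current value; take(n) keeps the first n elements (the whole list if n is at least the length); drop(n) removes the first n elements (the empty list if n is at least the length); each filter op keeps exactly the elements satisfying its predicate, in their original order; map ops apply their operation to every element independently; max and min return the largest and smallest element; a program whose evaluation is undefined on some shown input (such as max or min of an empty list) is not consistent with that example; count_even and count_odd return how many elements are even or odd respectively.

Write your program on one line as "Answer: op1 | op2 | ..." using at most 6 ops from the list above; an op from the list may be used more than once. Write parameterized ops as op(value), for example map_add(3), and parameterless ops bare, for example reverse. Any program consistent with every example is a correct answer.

map_add(-1) | filter_lt(-1) | take(3) | map_add(1) | min

Check, running the answer program on each example:
  [9, -18, -39, 48] -> [8, -19, -40, 47] -> [-19, -40] -> [-19, -40] -> [-18, -39] -> -39
  [-19, -9, -24, 24, 11, -34, -24, -41, 16] -> [-20, -10, -25, 23, 10, -35, -25, -42, 15] -> [-20, -10, -25, -35, -25, -42] -> [-20, -10, -25] -> [-19, -9, -24] -> -24
  [-2, -24, -44, -28, -5, -40] -> [-3, -25, -45, -29, -6, -41] -> [-3, -25, -45, -29, -6, -41] -> [-3, -25, -45] -> [-2, -24, -44] -> -44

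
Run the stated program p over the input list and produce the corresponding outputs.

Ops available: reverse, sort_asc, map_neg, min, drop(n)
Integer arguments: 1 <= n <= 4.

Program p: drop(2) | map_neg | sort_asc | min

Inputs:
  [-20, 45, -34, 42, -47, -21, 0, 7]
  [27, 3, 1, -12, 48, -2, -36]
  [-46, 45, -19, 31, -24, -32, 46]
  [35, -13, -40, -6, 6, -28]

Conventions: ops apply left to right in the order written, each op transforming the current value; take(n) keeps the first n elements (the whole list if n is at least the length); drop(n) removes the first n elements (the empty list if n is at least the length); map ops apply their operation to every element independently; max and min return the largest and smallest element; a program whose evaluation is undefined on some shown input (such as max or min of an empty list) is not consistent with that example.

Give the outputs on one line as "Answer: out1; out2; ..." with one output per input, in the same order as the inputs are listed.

Execution, op by op:
  [-20, 45, -34, 42, -47, -21, 0, 7] -> [-34, 42, -47, -21, 0, 7] -> [34, -42, 47, 21, 0, -7] -> [-42, -7, 0, 21, 34, 47] -> -42
  [27, 3, 1, -12, 48, -2, -36] -> [1, -12, 48, -2, -36] -> [-1, 12, -48, 2, 36] -> [-48, -1, 2, 12, 36] -> -48
  [-46, 45, -19, 31, -24, -32, 46] -> [-19, 31, -24, -32, 46] -> [19, -31, 24, 32, -46] -> [-46, -31, 19, 24, 32] -> -46
  [35, -13, -40, -6, 6, -28] -> [-40, -6, 6, -28] -> [40, 6, -6, 28] -> [-6, 6, 28, 40] -> -6

-42; -48; -46; -6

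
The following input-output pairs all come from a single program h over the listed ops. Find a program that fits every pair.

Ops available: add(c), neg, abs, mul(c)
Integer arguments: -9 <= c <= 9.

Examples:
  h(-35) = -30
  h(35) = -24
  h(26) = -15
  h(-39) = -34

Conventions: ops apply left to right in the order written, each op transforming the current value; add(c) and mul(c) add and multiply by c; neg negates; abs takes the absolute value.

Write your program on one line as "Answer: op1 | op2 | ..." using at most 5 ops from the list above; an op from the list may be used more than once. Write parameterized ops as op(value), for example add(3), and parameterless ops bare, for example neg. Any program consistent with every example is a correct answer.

add(-3) | abs | add(-8) | neg

Check, running the answer program on each example:
  -35 -> -38 -> 38 -> 30 -> -30
  35 -> 32 -> 32 -> 24 -> -24
  26 -> 23 -> 23 -> 15 -> -15
  -39 -> -42 -> 42 -> 34 -> -34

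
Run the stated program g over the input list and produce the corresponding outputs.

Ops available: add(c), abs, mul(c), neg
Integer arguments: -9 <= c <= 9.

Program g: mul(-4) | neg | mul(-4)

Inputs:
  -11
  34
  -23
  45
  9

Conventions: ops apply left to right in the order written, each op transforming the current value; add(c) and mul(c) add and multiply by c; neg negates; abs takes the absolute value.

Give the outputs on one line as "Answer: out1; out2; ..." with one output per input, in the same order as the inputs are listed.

176; -544; 368; -720; -144

Execution, op by op:
  -11 -> 44 -> -44 -> 176
  34 -> -136 -> 136 -> -544
  -23 -> 92 -> -92 -> 368
  45 -> -180 -> 180 -> -720
  9 -> -36 -> 36 -> -144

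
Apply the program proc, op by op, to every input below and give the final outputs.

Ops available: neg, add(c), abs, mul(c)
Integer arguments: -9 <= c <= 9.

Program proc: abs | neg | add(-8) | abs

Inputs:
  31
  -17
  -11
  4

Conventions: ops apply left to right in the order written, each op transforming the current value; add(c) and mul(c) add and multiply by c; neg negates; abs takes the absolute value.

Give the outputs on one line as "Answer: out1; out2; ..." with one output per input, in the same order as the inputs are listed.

39; 25; 19; 12

Execution, op by op:
  31 -> 31 -> -31 -> -39 -> 39
  -17 -> 17 -> -17 -> -25 -> 25
  -11 -> 11 -> -11 -> -19 -> 19
  4 -> 4 -> -4 -> -12 -> 12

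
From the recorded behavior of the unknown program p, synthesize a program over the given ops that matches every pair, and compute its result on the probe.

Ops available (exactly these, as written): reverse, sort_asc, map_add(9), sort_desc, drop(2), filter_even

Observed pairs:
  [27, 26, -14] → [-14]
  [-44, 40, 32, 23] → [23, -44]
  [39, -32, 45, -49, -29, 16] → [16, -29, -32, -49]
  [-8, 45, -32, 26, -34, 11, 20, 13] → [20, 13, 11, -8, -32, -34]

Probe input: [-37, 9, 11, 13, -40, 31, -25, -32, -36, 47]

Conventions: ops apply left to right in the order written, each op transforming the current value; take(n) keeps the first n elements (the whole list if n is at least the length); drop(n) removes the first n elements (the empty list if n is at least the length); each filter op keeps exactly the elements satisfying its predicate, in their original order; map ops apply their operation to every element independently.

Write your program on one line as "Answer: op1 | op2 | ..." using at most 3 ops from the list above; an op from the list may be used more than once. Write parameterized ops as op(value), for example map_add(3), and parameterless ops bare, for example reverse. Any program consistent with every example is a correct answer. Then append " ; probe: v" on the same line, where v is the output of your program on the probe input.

sort_desc | drop(2) ; probe: [13, 11, 9, -25, -32, -36, -37, -40]

Check, running the answer program on each example:
  [27, 26, -14] -> [27, 26, -14] -> [-14]
  [-44, 40, 32, 23] -> [40, 32, 23, -44] -> [23, -44]
  [39, -32, 45, -49, -29, 16] -> [45, 39, 16, -29, -32, -49] -> [16, -29, -32, -49]
  [-8, 45, -32, 26, -34, 11, 20, 13] -> [45, 26, 20, 13, 11, -8, -32, -34] -> [20, 13, 11, -8, -32, -34]
  probe: [-37, 9, 11, 13, -40, 31, -25, -32, -36, 47] -> [47, 31, 13, 11, 9, -25, -32, -36, -37, -40] -> [13, 11, 9, -25, -32, -36, -37, -40]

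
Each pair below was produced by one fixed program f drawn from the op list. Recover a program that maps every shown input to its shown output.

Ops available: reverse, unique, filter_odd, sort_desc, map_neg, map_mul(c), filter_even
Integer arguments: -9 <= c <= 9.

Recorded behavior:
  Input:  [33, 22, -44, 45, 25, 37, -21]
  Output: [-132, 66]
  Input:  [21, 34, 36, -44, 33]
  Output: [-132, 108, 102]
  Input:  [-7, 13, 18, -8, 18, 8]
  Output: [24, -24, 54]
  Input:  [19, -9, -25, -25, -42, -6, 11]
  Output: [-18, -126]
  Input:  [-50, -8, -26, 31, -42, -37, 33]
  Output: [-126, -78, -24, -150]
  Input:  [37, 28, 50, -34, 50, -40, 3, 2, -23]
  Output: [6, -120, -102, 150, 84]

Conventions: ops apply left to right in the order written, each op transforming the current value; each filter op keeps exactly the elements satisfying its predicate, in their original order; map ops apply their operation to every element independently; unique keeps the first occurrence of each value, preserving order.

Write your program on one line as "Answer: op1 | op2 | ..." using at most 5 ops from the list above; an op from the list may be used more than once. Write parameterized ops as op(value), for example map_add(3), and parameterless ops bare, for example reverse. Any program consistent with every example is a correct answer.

unique | map_neg | map_mul(-3) | filter_even | reverse

Check, running the answer program on each example:
  [33, 22, -44, 45, 25, 37, -21] -> [33, 22, -44, 45, 25, 37, -21] -> [-33, -22, 44, -45, -25, -37, 21] -> [99, 66, -132, 135, 75, 111, -63] -> [66, -132] -> [-132, 66]
  [21, 34, 36, -44, 33] -> [21, 34, 36, -44, 33] -> [-21, -34, -36, 44, -33] -> [63, 102, 108, -132, 99] -> [102, 108, -132] -> [-132, 108, 102]
  [-7, 13, 18, -8, 18, 8] -> [-7, 13, 18, -8, 8] -> [7, -13, -18, 8, -8] -> [-21, 39, 54, -24, 24] -> [54, -24, 24] -> [24, -24, 54]
  [19, -9, -25, -25, -42, -6, 11] -> [19, -9, -25, -42, -6, 11] -> [-19, 9, 25, 42, 6, -11] -> [57, -27, -75, -126, -18, 33] -> [-126, -18] -> [-18, -126]
  [-50, -8, -26, 31, -42, -37, 33] -> [-50, -8, -26, 31, -42, -37, 33] -> [50, 8, 26, -31, 42, 37, -33] -> [-150, -24, -78, 93, -126, -111, 99] -> [-150, -24, -78, -126] -> [-126, -78, -24, -150]
  [37, 28, 50, -34, 50, -40, 3, 2, -23] -> [37, 28, 50, -34, -40, 3, 2, -23] -> [-37, -28, -50, 34, 40, -3, -2, 23] -> [111, 84, 150, -102, -120, 9, 6, -69] -> [84, 150, -102, -120, 6] -> [6, -120, -102, 150, 84]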